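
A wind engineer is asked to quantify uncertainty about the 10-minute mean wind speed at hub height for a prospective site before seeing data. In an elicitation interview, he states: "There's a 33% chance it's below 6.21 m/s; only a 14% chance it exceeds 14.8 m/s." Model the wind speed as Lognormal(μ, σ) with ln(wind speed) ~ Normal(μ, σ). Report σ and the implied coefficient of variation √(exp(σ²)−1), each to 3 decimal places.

σ ≈ 0.571, CV ≈ 0.621

If T ~ Lognormal(μ,σ) then ln T ~ Normal(μ,σ), so the p-quantile of ln T is μ + z_p·σ.
ln(6.21) = 1.826 and ln(14.8) = 2.695; z_{0.33} = -0.4399, z_{0.86} = 1.08.
σ = (2.695 − 1.826)/(1.08 − (-0.4399)) = 0.571.
μ = 1.826 − (-0.4399)·0.571 = 2.077.
CV = √(exp(σ²)−1) = √(exp(0.3264)−1) = 0.621.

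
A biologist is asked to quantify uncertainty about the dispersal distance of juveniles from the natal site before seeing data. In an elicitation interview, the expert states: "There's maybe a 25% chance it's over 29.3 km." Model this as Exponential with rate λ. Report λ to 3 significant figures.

P(T > 29.3) = e^(−λ·29.3) = 0.25, so λ = −ln(0.25)/29.3 = 0.0473.

λ ≈ 0.0473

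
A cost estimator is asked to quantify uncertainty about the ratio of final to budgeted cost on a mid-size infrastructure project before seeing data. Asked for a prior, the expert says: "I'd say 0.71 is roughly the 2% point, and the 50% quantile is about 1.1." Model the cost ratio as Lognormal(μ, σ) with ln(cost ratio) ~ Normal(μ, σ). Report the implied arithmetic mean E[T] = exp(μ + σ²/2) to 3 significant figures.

If T ~ Lognormal(μ,σ) then ln T ~ Normal(μ,σ), so the p-quantile of ln T is μ + z_p·σ.
ln(0.71) = -0.3425 and ln(1.1) = 0.09531; z_{0.02} = -2.054, z_{0.5} = 0.
σ = (0.09531 − -0.3425)/(0 − (-2.054)) = 0.213.
μ = -0.3425 − (-2.054)·0.213 = 0.095.
E[T] = exp(μ + σ²/2) = exp(0.095 + 0.0227) = 1.13.

E[T] ≈ 1.13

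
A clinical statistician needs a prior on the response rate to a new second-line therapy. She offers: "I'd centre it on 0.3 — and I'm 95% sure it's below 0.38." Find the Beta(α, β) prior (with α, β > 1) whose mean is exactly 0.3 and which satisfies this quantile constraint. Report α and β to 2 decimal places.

α ≈ 28.03, β ≈ 65.40

With mean 0.3 fixed, write α = 0.3s, β = 0.7s where s = α+β.
Need P(θ < 0.38) = 0.95 under Beta(0.3s, 0.7s). Normal approximation: (q−m)/√(m(1−m)/s) ≈ z_{0.95} = 1.64, so s ≈ 0.3·0.7·(1.64)²/(0.38−0.3)² = 88.8.
At s = 88.8: P(θ<0.38) ≈ 0.946. Adjusting to match 0.95 gives s ≈ 93.42.
So α = 0.3·93.42 ≈ 28.03, β = 0.7·93.42 ≈ 65.40.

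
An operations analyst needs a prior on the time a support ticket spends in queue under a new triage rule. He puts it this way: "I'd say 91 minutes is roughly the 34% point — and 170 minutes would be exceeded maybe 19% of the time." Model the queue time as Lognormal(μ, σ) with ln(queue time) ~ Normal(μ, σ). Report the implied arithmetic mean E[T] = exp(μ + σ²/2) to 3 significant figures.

If T ~ Lognormal(μ,σ) then ln T ~ Normal(μ,σ), so the p-quantile of ln T is μ + z_p·σ.
ln(91) = 4.511 and ln(170) = 5.136; z_{0.34} = -0.4125, z_{0.81} = 0.8779.
σ = (5.136 − 4.511)/(0.8779 − (-0.4125)) = 0.484.
μ = 4.511 − (-0.4125)·0.484 = 4.711.
E[T] = exp(μ + σ²/2) = exp(4.711 + 0.1173) = 125 minutes.

E[T] ≈ 125 minutes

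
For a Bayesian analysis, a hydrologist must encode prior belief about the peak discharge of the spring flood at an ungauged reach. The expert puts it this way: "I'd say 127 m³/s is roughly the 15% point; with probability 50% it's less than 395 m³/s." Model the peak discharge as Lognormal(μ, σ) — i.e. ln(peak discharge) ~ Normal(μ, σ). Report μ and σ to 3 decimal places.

If T ~ Lognormal(μ,σ) then ln T ~ Normal(μ,σ), so the p-quantile of ln T is μ + z_p·σ.
ln(127) = 4.844 and ln(395) = 5.979; z_{0.15} = -1.036, z_{0.5} = 0.
σ = (5.979 − 4.844)/(0 − (-1.036)) = 1.095.
μ = 4.844 − (-1.036)·1.095 = 5.979.

μ ≈ 5.979, σ ≈ 1.095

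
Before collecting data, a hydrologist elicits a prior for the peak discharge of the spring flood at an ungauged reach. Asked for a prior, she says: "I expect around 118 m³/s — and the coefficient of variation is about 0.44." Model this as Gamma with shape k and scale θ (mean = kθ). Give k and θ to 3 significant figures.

k ≈ 5.17, θ ≈ 22.8

For Gamma(k, scale θ): mean = kθ, variance = kθ², so CV = 1/√k.
CV = 0.44, hence k = 1/CV² = 5.17.
Then θ = mean/k = 118/5.17 = 22.8.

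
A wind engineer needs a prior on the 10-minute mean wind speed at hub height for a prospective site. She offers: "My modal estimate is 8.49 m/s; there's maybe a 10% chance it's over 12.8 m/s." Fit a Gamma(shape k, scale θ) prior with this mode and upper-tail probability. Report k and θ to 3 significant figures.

k ≈ 12, θ ≈ 0.769

Gamma(k,θ) with k>1 has mode (k−1)θ, so θ = 8.49/(k−1).
Need P(X < 12.8) = 0.9 with θ tied to k this way. Start at k = 2, θ = 8.49: P(X<12.8) ≈ 0.445.
Too low — raise k to concentrate. Iterating converges to k ≈ 12.
Then θ = 8.49/(12−1) ≈ 0.769.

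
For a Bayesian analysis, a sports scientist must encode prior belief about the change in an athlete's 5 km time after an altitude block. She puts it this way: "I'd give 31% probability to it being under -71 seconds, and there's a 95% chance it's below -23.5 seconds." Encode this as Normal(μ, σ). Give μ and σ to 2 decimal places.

μ = -60.00, σ = 22.19

For Normal(μ,σ), the p-quantile is μ + z_p·σ. Here z_{0.31} = -0.4959, z_{0.95} = 1.645.
So -71 = μ − 0.4959σ and -23.5 = μ + 1.645σ.
Subtracting: σ = (-23.5 − -71)/(1.645 − (-0.4959)) = 22.19.
Then μ = -71 − (-0.4959)·22.19 = -60.00.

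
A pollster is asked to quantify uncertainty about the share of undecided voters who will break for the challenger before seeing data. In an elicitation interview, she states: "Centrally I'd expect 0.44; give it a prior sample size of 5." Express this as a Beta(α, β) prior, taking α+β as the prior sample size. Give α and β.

α = 2.2, β = 2.8

Under the effective-sample-size interpretation, Beta(α, β) has prior mean α/(α+β) and prior sample size α+β.
So α+β = 5 and α/(α+β) = 0.44, giving α = 0.44·5 = 2.2 and β = 5 − 2.2 = 2.8.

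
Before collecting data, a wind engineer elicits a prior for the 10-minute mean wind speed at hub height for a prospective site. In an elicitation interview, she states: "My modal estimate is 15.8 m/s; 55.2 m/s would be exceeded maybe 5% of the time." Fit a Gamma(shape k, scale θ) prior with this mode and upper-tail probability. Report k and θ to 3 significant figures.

Gamma(k,θ) with k>1 has mode (k−1)θ, so θ = 15.8/(k−1).
Need P(X < 55.2) = 0.95 with θ tied to k this way. Start at k = 2, θ = 15.8: P(X<55.2) ≈ 0.863.
Too low — raise k to concentrate. Iterating converges to k ≈ 2.65.
Then θ = 15.8/(2.65−1) ≈ 9.57.

k ≈ 2.65, θ ≈ 9.57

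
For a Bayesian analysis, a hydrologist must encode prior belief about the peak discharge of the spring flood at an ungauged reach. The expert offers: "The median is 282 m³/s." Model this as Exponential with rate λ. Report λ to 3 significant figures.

λ ≈ 0.00246

Exponential median = ln 2 / λ, so λ = ln 2 / 282.0 = 0.00246.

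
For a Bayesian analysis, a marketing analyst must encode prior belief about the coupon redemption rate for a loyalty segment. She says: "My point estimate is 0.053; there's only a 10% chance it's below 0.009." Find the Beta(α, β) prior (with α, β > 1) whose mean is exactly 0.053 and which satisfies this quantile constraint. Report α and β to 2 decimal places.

α ≈ 1.31, β ≈ 23.37

With mean 0.053 fixed, write α = 0.053s, β = 0.947s where s = α+β.
Need P(θ < 0.009) = 0.1 under Beta(0.053s, 0.947s). Normal approximation: (q−m)/√(m(1−m)/s) ≈ z_{0.1} = -1.28, so s ≈ 0.053·0.947·(-1.28)²/(0.009−0.053)² = 42.6.
At s = 42.6: P(θ<0.009) ≈ 0.032. Adjusting to match 0.1 gives s ≈ 24.68.
So α = 0.053·24.68 ≈ 1.31, β = 0.947·24.68 ≈ 23.37.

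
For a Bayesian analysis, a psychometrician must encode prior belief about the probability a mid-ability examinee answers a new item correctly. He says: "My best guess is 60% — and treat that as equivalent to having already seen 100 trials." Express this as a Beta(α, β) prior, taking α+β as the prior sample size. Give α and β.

Under the effective-sample-size interpretation, Beta(α, β) has prior mean α/(α+β) and prior sample size α+β.
So α+β = 100 and α/(α+β) = 0.6, giving α = 0.6·100 = 60 and β = 100 − 60 = 40.

α = 60, β = 40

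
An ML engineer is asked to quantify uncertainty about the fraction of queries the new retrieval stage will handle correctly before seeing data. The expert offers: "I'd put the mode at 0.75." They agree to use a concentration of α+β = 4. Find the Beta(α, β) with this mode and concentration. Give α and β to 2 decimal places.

α = 2.50, β = 1.50

For α,β > 1 the Beta mode is (α−1)/(α+β−2). With α+β = 4, the mode is (α−1)/2.
Set (α−1)/2 = 0.75 → α = 1 + 0.75·2 = 2.50.
β = 4 − α = 1.50.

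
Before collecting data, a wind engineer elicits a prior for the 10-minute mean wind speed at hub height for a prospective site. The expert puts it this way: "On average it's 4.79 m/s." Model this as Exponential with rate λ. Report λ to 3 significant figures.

λ ≈ 0.209

Exponential mean = 1/λ, so λ = 1/4.79 = 0.209.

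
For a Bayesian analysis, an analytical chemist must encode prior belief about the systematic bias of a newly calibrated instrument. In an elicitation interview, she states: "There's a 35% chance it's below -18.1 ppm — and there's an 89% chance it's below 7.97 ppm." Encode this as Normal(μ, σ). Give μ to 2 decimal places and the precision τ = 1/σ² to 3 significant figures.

The p-quantile of Normal(μ,σ) is μ + z_p·σ, with z_{0.35} = -0.3853 and z_{0.89} = 1.227.
Eliminate σ: μ = (z₂·x₁ − z₁·x₂)/(z₂ − z₁) = (1.227·-18.1 − (-0.3853)·7.97)/1.612 = -11.87.
Then σ = (x₂ − x₁)/(z₂ − z₁) = (7.97 − -18.1)/1.612 = 16.17.
Precision τ = 1/σ² = 1/16.17² = 0.00382.

μ = -11.87, τ = 0.00382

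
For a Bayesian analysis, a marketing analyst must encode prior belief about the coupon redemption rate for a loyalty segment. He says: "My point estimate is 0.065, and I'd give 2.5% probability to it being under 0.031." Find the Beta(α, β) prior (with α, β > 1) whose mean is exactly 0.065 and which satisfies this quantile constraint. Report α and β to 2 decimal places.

α ≈ 9.42, β ≈ 135.47

With mean 0.065 fixed, write α = 0.065s, β = 0.935s where s = α+β.
Need P(θ < 0.031) = 0.025 under Beta(0.065s, 0.935s). Normal approximation: (q−m)/√(m(1−m)/s) ≈ z_{0.025} = -1.96, so s ≈ 0.065·0.935·(-1.96)²/(0.031−0.065)² = 202.0.
At s = 202.0: P(θ<0.031) ≈ 0.009. Adjusting to match 0.025 gives s ≈ 144.89.
So α = 0.065·144.89 ≈ 9.42, β = 0.935·144.89 ≈ 135.47.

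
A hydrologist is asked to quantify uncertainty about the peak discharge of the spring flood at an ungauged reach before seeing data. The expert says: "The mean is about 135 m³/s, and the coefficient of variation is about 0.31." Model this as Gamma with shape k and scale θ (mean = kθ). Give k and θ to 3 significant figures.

k ≈ 10.4, θ ≈ 13

For Gamma(k, scale θ): mean = kθ, variance = kθ², so CV = 1/√k.
CV = 0.31, hence k = 1/CV² = 10.4.
Then θ = mean/k = 135/10.4 = 13.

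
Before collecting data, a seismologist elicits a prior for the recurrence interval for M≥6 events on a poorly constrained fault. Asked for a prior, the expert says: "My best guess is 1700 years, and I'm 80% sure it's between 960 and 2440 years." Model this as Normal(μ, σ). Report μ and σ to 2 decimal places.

μ = 1700.00, σ = 577.43

A symmetric 80% interval runs μ ± z·σ with z = 1.282.
Half-width = 740, so σ = 740/1.282 = 577.43.
μ is the stated best guess, 1700.00.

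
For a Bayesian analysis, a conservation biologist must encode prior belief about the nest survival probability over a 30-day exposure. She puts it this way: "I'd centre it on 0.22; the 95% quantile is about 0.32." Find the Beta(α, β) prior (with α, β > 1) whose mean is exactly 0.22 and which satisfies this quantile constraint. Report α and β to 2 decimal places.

With mean 0.22 fixed, write α = 0.22s, β = 0.78s where s = α+β.
Need P(θ < 0.32) = 0.95 under Beta(0.22s, 0.78s). Normal approximation: (q−m)/√(m(1−m)/s) ≈ z_{0.95} = 1.64, so s ≈ 0.22·0.78·(1.64)²/(0.32−0.22)² = 46.4.
At s = 46.4: P(θ<0.32) ≈ 0.941. Adjusting to match 0.95 gives s ≈ 51.49.
So α = 0.22·51.49 ≈ 11.33, β = 0.78·51.49 ≈ 40.17.

α ≈ 11.33, β ≈ 40.17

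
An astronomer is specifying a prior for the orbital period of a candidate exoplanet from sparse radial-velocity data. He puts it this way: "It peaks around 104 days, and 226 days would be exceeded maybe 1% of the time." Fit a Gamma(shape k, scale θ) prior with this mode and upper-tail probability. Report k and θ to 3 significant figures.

Gamma(k,θ) with k>1 has mode (k−1)θ, so θ = 104/(k−1).
Need P(X < 226) = 0.99 with θ tied to k this way. Start at k = 2, θ = 104: P(X<226) ≈ 0.639.
Too low — raise k to concentrate. Iterating converges to k ≈ 9.02.
Then θ = 104/(9.02−1) ≈ 13.

k ≈ 9.02, θ ≈ 13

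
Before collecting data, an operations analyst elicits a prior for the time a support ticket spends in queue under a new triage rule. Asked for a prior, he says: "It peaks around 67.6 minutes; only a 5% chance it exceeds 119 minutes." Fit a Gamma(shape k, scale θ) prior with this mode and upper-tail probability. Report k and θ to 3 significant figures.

k ≈ 9.72, θ ≈ 7.75

Gamma(k,θ) with k>1 has mode (k−1)θ, so θ = 67.6/(k−1).
Need P(X < 119) = 0.95 with θ tied to k this way. Start at k = 2, θ = 67.6: P(X<119) ≈ 0.525.
Too low — raise k to concentrate. Iterating converges to k ≈ 9.72.
Then θ = 67.6/(9.72−1) ≈ 7.75.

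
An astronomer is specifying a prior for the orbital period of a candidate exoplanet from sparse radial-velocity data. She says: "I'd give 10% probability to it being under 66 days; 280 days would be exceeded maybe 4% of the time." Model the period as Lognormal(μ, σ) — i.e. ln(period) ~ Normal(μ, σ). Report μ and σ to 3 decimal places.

If T ~ Lognormal(μ,σ) then ln T ~ Normal(μ,σ), so the p-quantile of ln T is μ + z_p·σ.
ln(66) = 4.19 and ln(280) = 5.635; z_{0.1} = -1.282, z_{0.96} = 1.751.
σ = (5.635 − 4.19)/(1.751 − (-1.282)) = 0.477.
μ = 4.19 − (-1.282)·0.477 = 4.800.

μ ≈ 4.800, σ ≈ 0.477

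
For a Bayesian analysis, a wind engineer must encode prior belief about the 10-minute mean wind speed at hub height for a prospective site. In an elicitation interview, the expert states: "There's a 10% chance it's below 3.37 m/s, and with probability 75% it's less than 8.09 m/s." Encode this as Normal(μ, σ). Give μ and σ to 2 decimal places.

The p-quantile of Normal(μ,σ) is μ + z_p·σ, with z_{0.1} = -1.282 and z_{0.75} = 0.6745.
Eliminate σ: μ = (z₂·x₁ − z₁·x₂)/(z₂ − z₁) = (0.6745·3.37 − (-1.282)·8.09)/1.956 = 6.46.
Then σ = (x₂ − x₁)/(z₂ − z₁) = (8.09 − 3.37)/1.956 = 2.41.

μ = 6.46, σ = 2.41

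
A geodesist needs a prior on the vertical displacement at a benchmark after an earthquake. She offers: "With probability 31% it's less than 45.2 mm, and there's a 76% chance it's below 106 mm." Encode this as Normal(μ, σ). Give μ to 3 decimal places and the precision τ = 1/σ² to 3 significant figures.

μ = 70.278, τ = 0.000391

For Normal(μ,σ), the p-quantile is μ + z_p·σ. Here z_{0.31} = -0.4959, z_{0.76} = 0.7063.
So 45.2 = μ − 0.4959σ and 106 = μ + 0.7063σ.
Subtracting: σ = (106 − 45.2)/(0.7063 − (-0.4959)) = 50.576.
Then μ = 45.2 − (-0.4959)·50.576 = 70.278.
Precision τ = 1/σ² = 1/50.58² = 0.000391.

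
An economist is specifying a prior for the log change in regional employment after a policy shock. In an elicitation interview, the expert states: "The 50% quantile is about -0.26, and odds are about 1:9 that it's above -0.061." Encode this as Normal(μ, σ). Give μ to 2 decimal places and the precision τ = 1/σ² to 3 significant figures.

The p-quantile of Normal(μ,σ) is μ + z_p·σ, with z_{0.5} = 0 and z_{0.9} = 1.282.
Eliminate σ: μ = (z₂·x₁ − z₁·x₂)/(z₂ − z₁) = (1.282·-0.26 − (0)·-0.061)/1.282 = -0.26.
Then σ = (x₂ − x₁)/(z₂ − z₁) = (-0.061 − -0.26)/1.282 = 0.16.
Precision τ = 1/σ² = 1/0.1553² = 41.5.

μ = -0.26, τ = 41.5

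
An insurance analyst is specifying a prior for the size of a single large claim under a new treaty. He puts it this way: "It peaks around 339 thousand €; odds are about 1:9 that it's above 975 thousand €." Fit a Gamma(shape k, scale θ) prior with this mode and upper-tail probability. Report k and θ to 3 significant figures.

k ≈ 2.71, θ ≈ 198

Gamma(k,θ) with k>1 has mode (k−1)θ, so θ = 339/(k−1).
Need P(X < 975) = 0.9 with θ tied to k this way. Start at k = 2, θ = 339: P(X<975) ≈ 0.782.
Too low — raise k to concentrate. Iterating converges to k ≈ 2.71.
Then θ = 339/(2.71−1) ≈ 198.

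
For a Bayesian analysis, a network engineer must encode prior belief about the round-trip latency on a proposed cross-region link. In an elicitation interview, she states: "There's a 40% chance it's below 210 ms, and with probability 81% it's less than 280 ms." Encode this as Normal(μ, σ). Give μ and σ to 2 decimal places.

For Normal(μ,σ), the p-quantile is μ + z_p·σ. Here z_{0.4} = -0.2533, z_{0.81} = 0.8779.
So 210 = μ − 0.2533σ and 280 = μ + 0.8779σ.
Subtracting: σ = (280 − 210)/(0.8779 − (-0.2533)) = 61.88.
Then μ = 210 − (-0.2533)·61.88 = 225.68.

μ = 225.68, σ = 61.88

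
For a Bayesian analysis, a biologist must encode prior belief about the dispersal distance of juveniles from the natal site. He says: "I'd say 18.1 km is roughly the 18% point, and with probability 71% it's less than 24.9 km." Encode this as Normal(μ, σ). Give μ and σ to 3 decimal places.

For Normal(μ,σ), the p-quantile is μ + z_p·σ. Here z_{0.18} = -0.9154, z_{0.71} = 0.5534.
So 18.1 = μ − 0.9154σ and 24.9 = μ + 0.5534σ.
Subtracting: σ = (24.9 − 18.1)/(0.5534 − (-0.9154)) = 4.630.
Then μ = 18.1 − (-0.9154)·4.630 = 22.338.

μ = 22.338, σ = 4.630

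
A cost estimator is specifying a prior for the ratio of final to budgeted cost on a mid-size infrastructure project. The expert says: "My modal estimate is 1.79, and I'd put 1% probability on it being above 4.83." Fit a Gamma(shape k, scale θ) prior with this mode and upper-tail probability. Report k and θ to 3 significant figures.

k ≈ 5.68, θ ≈ 0.382

Gamma(k,θ) with k>1 has mode (k−1)θ, so θ = 1.79/(k−1).
Need P(X < 4.83) = 0.99 with θ tied to k this way. Start at k = 2, θ = 1.79: P(X<4.83) ≈ 0.751.
Too low — raise k to concentrate. Iterating converges to k ≈ 5.68.
Then θ = 1.79/(5.68−1) ≈ 0.382.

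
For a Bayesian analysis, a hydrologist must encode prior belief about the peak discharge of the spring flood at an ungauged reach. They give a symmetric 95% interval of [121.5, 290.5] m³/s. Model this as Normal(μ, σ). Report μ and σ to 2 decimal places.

μ = 206.00, σ = 43.11

A symmetric 95% interval runs μ ± z·σ with z = 1.96.
Half-width = 84.5, so σ = 84.5/1.96 = 43.11.
μ is the interval midpoint, 206.00.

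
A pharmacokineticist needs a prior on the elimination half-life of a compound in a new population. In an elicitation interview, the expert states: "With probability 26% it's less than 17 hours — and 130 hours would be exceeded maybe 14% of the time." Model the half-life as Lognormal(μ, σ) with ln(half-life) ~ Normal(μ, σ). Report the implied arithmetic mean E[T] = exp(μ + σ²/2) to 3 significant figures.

E[T] ≈ 72.9 hours

If T ~ Lognormal(μ,σ) then ln T ~ Normal(μ,σ), so the p-quantile of ln T is μ + z_p·σ.
ln(17) = 2.833 and ln(130) = 4.868; z_{0.26} = -0.6433, z_{0.86} = 1.08.
σ = (4.868 − 2.833)/(1.08 − (-0.6433)) = 1.180.
μ = 2.833 − (-0.6433)·1.180 = 3.593.
E[T] = exp(μ + σ²/2) = exp(3.593 + 0.6965) = 72.9 hours.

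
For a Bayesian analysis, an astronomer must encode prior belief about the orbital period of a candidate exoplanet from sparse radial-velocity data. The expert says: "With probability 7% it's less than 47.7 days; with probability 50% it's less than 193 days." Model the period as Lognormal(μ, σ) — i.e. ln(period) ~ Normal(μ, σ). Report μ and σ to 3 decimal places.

If T ~ Lognormal(μ,σ) then ln T ~ Normal(μ,σ), so the p-quantile of ln T is μ + z_p·σ.
ln(47.7) = 3.865 and ln(193) = 5.263; z_{0.07} = -1.476, z_{0.5} = 0.
σ = (5.263 − 3.865)/(0 − (-1.476)) = 0.947.
μ = 3.865 − (-1.476)·0.947 = 5.263.

μ ≈ 5.263, σ ≈ 0.947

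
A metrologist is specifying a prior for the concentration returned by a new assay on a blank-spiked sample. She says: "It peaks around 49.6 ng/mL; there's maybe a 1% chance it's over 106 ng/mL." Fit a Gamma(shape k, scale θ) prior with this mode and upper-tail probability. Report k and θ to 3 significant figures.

Gamma(k,θ) with k>1 has mode (k−1)θ, so θ = 49.6/(k−1).
Need P(X < 106) = 0.99 with θ tied to k this way. Start at k = 2, θ = 49.6: P(X<106) ≈ 0.630.
Too low — raise k to concentrate. Iterating converges to k ≈ 9.41.
Then θ = 49.6/(9.41−1) ≈ 5.9.

k ≈ 9.41, θ ≈ 5.9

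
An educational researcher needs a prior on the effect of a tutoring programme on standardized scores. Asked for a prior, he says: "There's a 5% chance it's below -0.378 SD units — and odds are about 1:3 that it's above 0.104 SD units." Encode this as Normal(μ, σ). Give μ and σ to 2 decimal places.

For Normal(μ,σ), the p-quantile is μ + z_p·σ. Here z_{0.05} = -1.645, z_{0.75} = 0.6745.
So -0.378 = μ − 1.645σ and 0.104 = μ + 0.6745σ.
Subtracting: σ = (0.104 − -0.378)/(0.6745 − (-1.645)) = 0.21.
Then μ = -0.378 − (-1.645)·0.21 = -0.04.

μ = -0.04, σ = 0.21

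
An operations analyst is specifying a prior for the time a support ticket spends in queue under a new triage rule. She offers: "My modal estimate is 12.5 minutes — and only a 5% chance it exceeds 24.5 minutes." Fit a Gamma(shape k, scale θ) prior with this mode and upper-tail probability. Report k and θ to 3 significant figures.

k ≈ 7.13, θ ≈ 2.04

Gamma(k,θ) with k>1 has mode (k−1)θ, so θ = 12.5/(k−1).
Need P(X < 24.5) = 0.95 with θ tied to k this way. Start at k = 2, θ = 12.5: P(X<24.5) ≈ 0.583.
Too low — raise k to concentrate. Iterating converges to k ≈ 7.13.
Then θ = 12.5/(7.13−1) ≈ 2.04.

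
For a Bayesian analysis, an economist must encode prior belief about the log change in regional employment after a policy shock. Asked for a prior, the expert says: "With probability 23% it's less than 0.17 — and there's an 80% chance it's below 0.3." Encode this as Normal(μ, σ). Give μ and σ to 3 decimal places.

μ = 0.231, σ = 0.082

For Normal(μ,σ), the p-quantile is μ + z_p·σ. Here z_{0.23} = -0.7388, z_{0.8} = 0.8416.
So 0.17 = μ − 0.7388σ and 0.3 = μ + 0.8416σ.
Subtracting: σ = (0.3 − 0.17)/(0.8416 − (-0.7388)) = 0.082.
Then μ = 0.17 − (-0.7388)·0.082 = 0.231.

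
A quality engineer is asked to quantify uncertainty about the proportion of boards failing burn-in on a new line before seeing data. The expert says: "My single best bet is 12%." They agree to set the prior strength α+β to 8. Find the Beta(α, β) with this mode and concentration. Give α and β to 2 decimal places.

α = 1.72, β = 6.28

For α,β > 1 the Beta mode is (α−1)/(α+β−2). With α+β = 8, the mode is (α−1)/6.
Set (α−1)/6 = 0.12 → α = 1 + 0.12·6 = 1.72.
β = 8 − α = 6.28.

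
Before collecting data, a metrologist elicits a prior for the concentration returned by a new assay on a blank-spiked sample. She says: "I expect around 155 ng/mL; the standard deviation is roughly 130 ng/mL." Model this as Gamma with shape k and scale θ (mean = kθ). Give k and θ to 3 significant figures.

For Gamma(k, scale θ): mean = kθ, variance = kθ², so CV = 1/√k.
CV = SD/mean = 130/155 = 0.8387, hence k = 1/CV² = 1.42.
Then θ = mean/k = 155/1.42 = 109.

k ≈ 1.42, θ ≈ 109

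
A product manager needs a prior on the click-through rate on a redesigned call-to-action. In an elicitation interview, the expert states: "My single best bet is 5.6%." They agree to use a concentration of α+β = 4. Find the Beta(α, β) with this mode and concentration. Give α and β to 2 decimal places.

α = 1.11, β = 2.89

For α,β > 1 the Beta mode is (α−1)/(α+β−2). With α+β = 4, the mode is (α−1)/2.
Set (α−1)/2 = 0.056 → α = 1 + 0.056·2 = 1.11.
β = 4 − α = 2.89.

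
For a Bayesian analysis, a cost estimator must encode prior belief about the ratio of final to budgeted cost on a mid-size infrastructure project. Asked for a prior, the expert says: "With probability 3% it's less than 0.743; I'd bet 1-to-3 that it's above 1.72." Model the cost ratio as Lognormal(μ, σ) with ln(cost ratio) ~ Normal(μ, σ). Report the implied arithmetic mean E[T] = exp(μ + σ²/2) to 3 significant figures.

If T ~ Lognormal(μ,σ) then ln T ~ Normal(μ,σ), so the p-quantile of ln T is μ + z_p·σ.
ln(0.743) = -0.2971 and ln(1.72) = 0.5423; z_{0.03} = -1.881, z_{0.75} = 0.6745.
σ = (0.5423 − -0.2971)/(0.6745 − (-1.881)) = 0.328.
μ = -0.2971 − (-1.881)·0.328 = 0.321.
E[T] = exp(μ + σ²/2) = exp(0.321 + 0.0540) = 1.45.

E[T] ≈ 1.45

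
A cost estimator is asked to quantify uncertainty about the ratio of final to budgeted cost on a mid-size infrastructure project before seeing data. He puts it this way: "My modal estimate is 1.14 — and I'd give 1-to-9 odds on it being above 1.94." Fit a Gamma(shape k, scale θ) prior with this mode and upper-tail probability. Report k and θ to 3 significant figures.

k ≈ 7.7, θ ≈ 0.17

Gamma(k,θ) with k>1 has mode (k−1)θ, so θ = 1.14/(k−1).
Need P(X < 1.94) = 0.9 with θ tied to k this way. Start at k = 2, θ = 1.14: P(X<1.94) ≈ 0.507.
Too low — raise k to concentrate. Iterating converges to k ≈ 7.7.
Then θ = 1.14/(7.7−1) ≈ 0.17.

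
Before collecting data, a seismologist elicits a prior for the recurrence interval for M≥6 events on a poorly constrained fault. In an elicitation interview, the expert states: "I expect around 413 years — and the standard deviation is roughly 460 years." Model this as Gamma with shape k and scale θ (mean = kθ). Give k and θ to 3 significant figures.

For Gamma(k, scale θ): mean = kθ, variance = kθ², so CV = 1/√k.
CV = SD/mean = 460/413 = 1.114, hence k = 1/CV² = 0.806.
Then θ = mean/k = 413/0.806 = 512.

k ≈ 0.806, θ ≈ 512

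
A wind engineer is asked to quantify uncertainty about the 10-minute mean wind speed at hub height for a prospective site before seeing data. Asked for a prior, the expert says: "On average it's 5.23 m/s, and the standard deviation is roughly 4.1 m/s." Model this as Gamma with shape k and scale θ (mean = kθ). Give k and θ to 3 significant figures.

For Gamma(k, scale θ): mean = kθ, variance = kθ², so CV = 1/√k.
CV = SD/mean = 4.1/5.23 = 0.7839, hence k = 1/CV² = 1.63.
Then θ = mean/k = 5.23/1.63 = 3.21.

k ≈ 1.63, θ ≈ 3.21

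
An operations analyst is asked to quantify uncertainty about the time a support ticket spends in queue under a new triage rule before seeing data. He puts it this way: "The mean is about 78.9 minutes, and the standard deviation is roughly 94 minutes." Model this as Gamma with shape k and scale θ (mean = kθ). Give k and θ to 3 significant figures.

k ≈ 0.705, θ ≈ 112

For Gamma(k, scale θ): mean = kθ, variance = kθ², so CV = 1/√k.
CV = SD/mean = 94/78.9 = 1.191, hence k = 1/CV² = 0.705.
Then θ = mean/k = 78.9/0.705 = 112.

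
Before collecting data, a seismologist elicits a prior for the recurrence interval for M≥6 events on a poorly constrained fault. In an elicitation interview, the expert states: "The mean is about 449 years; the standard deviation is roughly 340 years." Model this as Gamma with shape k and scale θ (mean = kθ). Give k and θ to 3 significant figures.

k ≈ 1.74, θ ≈ 257

For Gamma(k, scale θ): mean = kθ, variance = kθ², so CV = 1/√k.
CV = SD/mean = 340/449 = 0.7572, hence k = 1/CV² = 1.74.
Then θ = mean/k = 449/1.74 = 257.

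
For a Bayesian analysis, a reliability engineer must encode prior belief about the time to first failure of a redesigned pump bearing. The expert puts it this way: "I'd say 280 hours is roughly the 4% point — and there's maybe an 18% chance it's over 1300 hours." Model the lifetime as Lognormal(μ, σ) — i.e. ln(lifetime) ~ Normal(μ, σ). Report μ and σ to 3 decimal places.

μ ≈ 6.643, σ ≈ 0.576

If T ~ Lognormal(μ,σ) then ln T ~ Normal(μ,σ), so the p-quantile of ln T is μ + z_p·σ.
ln(280) = 5.635 and ln(1300) = 7.17; z_{0.04} = -1.751, z_{0.82} = 0.9154.
σ = (7.17 − 5.635)/(0.9154 − (-1.751)) = 0.576.
μ = 5.635 − (-1.751)·0.576 = 6.643.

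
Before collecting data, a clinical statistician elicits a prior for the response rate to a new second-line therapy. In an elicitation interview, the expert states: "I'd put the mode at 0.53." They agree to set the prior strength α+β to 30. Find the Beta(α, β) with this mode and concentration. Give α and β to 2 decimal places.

α = 15.84, β = 14.16

For α,β > 1 the Beta mode is (α−1)/(α+β−2). With α+β = 30, the mode is (α−1)/28.
Set (α−1)/28 = 0.53 → α = 1 + 0.53·28 = 15.84.
β = 30 − α = 14.16.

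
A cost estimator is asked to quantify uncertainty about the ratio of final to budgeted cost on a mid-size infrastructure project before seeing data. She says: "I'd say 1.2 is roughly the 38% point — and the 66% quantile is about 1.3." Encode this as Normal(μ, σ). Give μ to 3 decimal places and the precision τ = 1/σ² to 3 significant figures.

μ = 1.243, τ = 51.5

The p-quantile of Normal(μ,σ) is μ + z_p·σ, with z_{0.38} = -0.3055 and z_{0.66} = 0.4125.
Eliminate σ: μ = (z₂·x₁ − z₁·x₂)/(z₂ − z₁) = (0.4125·1.2 − (-0.3055)·1.3)/0.7179 = 1.243.
Then σ = (x₂ − x₁)/(z₂ − z₁) = (1.3 − 1.2)/0.7179 = 0.139.
Precision τ = 1/σ² = 1/0.1393² = 51.5.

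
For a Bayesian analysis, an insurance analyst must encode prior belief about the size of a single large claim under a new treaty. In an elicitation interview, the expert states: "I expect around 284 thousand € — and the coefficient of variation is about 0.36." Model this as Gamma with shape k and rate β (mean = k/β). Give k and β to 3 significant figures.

k ≈ 7.72, β ≈ 0.0272

For Gamma(k, rate β): mean = k/β, variance = k/β², so CV = 1/√k.
CV = 0.36, hence k = 1/CV² = 7.72.
Then β = k/mean = 7.72/284 = 0.0272.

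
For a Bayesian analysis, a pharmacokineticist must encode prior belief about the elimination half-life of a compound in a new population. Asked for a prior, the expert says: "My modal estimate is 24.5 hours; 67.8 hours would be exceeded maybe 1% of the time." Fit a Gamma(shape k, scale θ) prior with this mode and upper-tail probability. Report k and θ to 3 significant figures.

Gamma(k,θ) with k>1 has mode (k−1)θ, so θ = 24.5/(k−1).
Need P(X < 67.8) = 0.99 with θ tied to k this way. Start at k = 2, θ = 24.5: P(X<67.8) ≈ 0.763.
Too low — raise k to concentrate. Iterating converges to k ≈ 5.43.
Then θ = 24.5/(5.43−1) ≈ 5.53.

k ≈ 5.43, θ ≈ 5.53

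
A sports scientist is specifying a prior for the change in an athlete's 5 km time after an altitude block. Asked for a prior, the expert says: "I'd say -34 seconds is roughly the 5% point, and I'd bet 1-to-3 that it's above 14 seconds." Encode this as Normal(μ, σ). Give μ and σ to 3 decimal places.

The p-quantile of Normal(μ,σ) is μ + z_p·σ, with z_{0.05} = -1.645 and z_{0.75} = 0.6745.
Eliminate σ: μ = (z₂·x₁ − z₁·x₂)/(z₂ − z₁) = (0.6745·-34 − (-1.645)·14)/2.319 = 0.041.
Then σ = (x₂ − x₁)/(z₂ − z₁) = (14 − -34)/2.319 = 20.696.

μ = 0.041, σ = 20.696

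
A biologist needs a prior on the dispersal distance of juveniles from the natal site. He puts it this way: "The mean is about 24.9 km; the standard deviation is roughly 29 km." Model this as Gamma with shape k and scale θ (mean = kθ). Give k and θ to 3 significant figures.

For Gamma(k, scale θ): mean = kθ, variance = kθ², so CV = 1/√k.
CV = SD/mean = 29/24.9 = 1.165, hence k = 1/CV² = 0.737.
Then θ = mean/k = 24.9/0.737 = 33.8.

k ≈ 0.737, θ ≈ 33.8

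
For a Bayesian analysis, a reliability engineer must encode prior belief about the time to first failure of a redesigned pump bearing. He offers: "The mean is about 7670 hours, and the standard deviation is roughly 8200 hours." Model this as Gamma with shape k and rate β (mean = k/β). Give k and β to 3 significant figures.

For Gamma(k, rate β): mean = k/β, variance = k/β², so CV = 1/√k.
CV = SD/mean = 8200/7670 = 1.069, hence k = 1/CV² = 0.875.
Then β = k/mean = 0.875/7670 = 0.000114.

k ≈ 0.875, β ≈ 0.000114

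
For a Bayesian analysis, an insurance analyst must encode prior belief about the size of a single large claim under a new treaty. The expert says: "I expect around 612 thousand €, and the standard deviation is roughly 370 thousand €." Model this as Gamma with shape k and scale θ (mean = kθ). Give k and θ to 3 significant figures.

k ≈ 2.74, θ ≈ 224

For Gamma(k, scale θ): mean = kθ, variance = kθ², so CV = 1/√k.
CV = SD/mean = 370/612 = 0.6046, hence k = 1/CV² = 2.74.
Then θ = mean/k = 612/2.74 = 224.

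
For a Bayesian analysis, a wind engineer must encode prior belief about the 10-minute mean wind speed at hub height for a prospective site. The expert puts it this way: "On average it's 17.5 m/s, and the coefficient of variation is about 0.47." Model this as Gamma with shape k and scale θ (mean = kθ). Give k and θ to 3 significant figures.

k ≈ 4.53, θ ≈ 3.87

For Gamma(k, scale θ): mean = kθ, variance = kθ², so CV = 1/√k.
CV = 0.47, hence k = 1/CV² = 4.53.
Then θ = mean/k = 17.5/4.53 = 3.87.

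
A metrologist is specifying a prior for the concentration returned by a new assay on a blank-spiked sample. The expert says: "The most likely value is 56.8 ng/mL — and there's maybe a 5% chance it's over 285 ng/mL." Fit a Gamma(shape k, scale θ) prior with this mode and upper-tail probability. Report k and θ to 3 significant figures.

Gamma(k,θ) with k>1 has mode (k−1)θ, so θ = 56.8/(k−1).
Need P(X < 285) = 0.95 with θ tied to k this way. Start at k = 2, θ = 56.8: P(X<285) ≈ 0.960.
Too high — lower k to spread out. Iterating converges to k ≈ 1.92.
Then θ = 56.8/(1.92−1) ≈ 61.8.

k ≈ 1.92, θ ≈ 61.8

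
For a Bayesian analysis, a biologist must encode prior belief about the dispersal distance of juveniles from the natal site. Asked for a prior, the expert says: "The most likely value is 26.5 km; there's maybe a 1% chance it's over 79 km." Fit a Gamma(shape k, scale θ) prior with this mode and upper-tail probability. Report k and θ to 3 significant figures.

k ≈ 4.78, θ ≈ 7.01

Gamma(k,θ) with k>1 has mode (k−1)θ, so θ = 26.5/(k−1).
Need P(X < 79) = 0.99 with θ tied to k this way. Start at k = 2, θ = 26.5: P(X<79) ≈ 0.798.
Too low — raise k to concentrate. Iterating converges to k ≈ 4.78.
Then θ = 26.5/(4.78−1) ≈ 7.01.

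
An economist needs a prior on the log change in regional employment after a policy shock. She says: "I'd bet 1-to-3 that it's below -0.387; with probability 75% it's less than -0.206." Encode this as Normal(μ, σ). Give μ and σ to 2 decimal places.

μ = -0.30, σ = 0.13

For Normal(μ,σ), the p-quantile is μ + z_p·σ. Here z_{0.25} = -0.6745, z_{0.75} = 0.6745.
So -0.387 = μ − 0.6745σ and -0.206 = μ + 0.6745σ.
Subtracting: σ = (-0.206 − -0.387)/(0.6745 − (-0.6745)) = 0.13.
Then μ = -0.387 − (-0.6745)·0.13 = -0.30.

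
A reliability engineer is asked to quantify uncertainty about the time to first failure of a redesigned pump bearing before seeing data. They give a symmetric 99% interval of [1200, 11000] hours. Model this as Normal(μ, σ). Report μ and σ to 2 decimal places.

μ = 6100.00, σ = 1902.30

A symmetric 99% interval runs μ ± z·σ with z = 2.576.
Half-width = 4900, so σ = 4900/2.576 = 1902.30.
μ is the interval midpoint, 6100.00.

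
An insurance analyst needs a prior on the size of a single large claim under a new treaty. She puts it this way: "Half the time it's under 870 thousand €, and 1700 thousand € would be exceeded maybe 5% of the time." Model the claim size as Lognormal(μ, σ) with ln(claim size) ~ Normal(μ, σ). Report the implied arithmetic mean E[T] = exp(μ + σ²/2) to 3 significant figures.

E[T] ≈ 945 thousand €

If T ~ Lognormal(μ,σ) then ln T ~ Normal(μ,σ), so the p-quantile of ln T is μ + z_p·σ.
ln(870) = 6.768 and ln(1700) = 7.438; z_{0.5} = 0, z_{0.95} = 1.645.
σ = (7.438 − 6.768)/(1.645 − (0)) = 0.407.
μ = 6.768 − (0)·0.407 = 6.768.
E[T] = exp(μ + σ²/2) = exp(6.768 + 0.0829) = 945 thousand €.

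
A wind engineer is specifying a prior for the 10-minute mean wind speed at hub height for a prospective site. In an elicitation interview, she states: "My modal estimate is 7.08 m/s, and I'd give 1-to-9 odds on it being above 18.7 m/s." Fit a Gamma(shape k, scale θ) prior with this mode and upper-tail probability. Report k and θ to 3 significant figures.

k ≈ 3.03, θ ≈ 3.48

Gamma(k,θ) with k>1 has mode (k−1)θ, so θ = 7.08/(k−1).
Need P(X < 18.7) = 0.9 with θ tied to k this way. Start at k = 2, θ = 7.08: P(X<18.7) ≈ 0.740.
Too low — raise k to concentrate. Iterating converges to k ≈ 3.03.
Then θ = 7.08/(3.03−1) ≈ 3.48.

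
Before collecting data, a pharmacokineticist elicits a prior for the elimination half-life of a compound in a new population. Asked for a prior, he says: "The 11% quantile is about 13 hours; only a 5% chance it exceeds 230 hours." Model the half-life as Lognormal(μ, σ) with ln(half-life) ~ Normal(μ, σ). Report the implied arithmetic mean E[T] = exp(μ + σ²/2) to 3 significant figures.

E[T] ≈ 73.2 hours

If T ~ Lognormal(μ,σ) then ln T ~ Normal(μ,σ), so the p-quantile of ln T is μ + z_p·σ.
ln(13) = 2.565 and ln(230) = 5.438; z_{0.11} = -1.227, z_{0.95} = 1.645.
σ = (5.438 − 2.565)/(1.645 − (-1.227)) = 1.001.
μ = 2.565 − (-1.227)·1.001 = 3.792.
E[T] = exp(μ + σ²/2) = exp(3.792 + 0.5006) = 73.2 hours.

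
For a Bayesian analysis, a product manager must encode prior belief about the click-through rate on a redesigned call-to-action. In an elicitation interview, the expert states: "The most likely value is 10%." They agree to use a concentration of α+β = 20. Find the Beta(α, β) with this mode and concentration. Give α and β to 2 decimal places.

For α,β > 1 the Beta mode is (α−1)/(α+β−2). With α+β = 20, the mode is (α−1)/18.
Set (α−1)/18 = 0.1 → α = 1 + 0.1·18 = 2.80.
β = 20 − α = 17.20.

α = 2.80, β = 17.20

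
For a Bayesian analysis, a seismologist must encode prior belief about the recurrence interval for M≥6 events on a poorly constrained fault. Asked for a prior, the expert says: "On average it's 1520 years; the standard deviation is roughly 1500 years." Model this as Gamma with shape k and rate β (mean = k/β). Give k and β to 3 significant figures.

For Gamma(k, rate β): mean = k/β, variance = k/β², so CV = 1/√k.
CV = SD/mean = 1500/1520 = 0.9868, hence k = 1/CV² = 1.03.
Then β = k/mean = 1.03/1520 = 0.000676.

k ≈ 1.03, β ≈ 0.000676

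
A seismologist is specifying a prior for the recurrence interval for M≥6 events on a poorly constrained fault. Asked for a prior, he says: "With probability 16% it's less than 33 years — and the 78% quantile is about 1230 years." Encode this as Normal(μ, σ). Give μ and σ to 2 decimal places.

μ = 706.80, σ = 677.55

For Normal(μ,σ), the p-quantile is μ + z_p·σ. Here z_{0.16} = -0.9945, z_{0.78} = 0.7722.
So 33 = μ − 0.9945σ and 1230 = μ + 0.7722σ.
Subtracting: σ = (1230 − 33)/(0.7722 − (-0.9945)) = 677.55.
Then μ = 33 − (-0.9945)·677.55 = 706.80.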